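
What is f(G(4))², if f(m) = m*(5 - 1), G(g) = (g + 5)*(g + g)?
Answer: 82944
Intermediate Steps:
G(g) = 2*g*(5 + g) (G(g) = (5 + g)*(2*g) = 2*g*(5 + g))
f(m) = 4*m (f(m) = m*4 = 4*m)
f(G(4))² = (4*(2*4*(5 + 4)))² = (4*(2*4*9))² = (4*72)² = 288² = 82944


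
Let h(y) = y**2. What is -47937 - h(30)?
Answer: -48837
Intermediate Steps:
-47937 - h(30) = -47937 - 1*30**2 = -47937 - 1*900 = -47937 - 900 = -48837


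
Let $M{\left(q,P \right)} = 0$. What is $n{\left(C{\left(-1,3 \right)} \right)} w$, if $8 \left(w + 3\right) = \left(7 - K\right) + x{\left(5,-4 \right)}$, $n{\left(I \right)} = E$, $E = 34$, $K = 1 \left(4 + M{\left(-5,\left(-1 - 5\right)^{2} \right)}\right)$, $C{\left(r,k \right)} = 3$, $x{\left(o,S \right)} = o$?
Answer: $-68$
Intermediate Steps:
$K = 4$ ($K = 1 \left(4 + 0\right) = 1 \cdot 4 = 4$)
$n{\left(I \right)} = 34$
$w = -2$ ($w = -3 + \frac{\left(7 - 4\right) + 5}{8} = -3 + \frac{3 + 5}{8} = -3 + \frac{1}{8} \cdot 8 = -3 + 1 = -2$)
$n{\left(C{\left(-1,3 \right)} \right)} w = 34 \left(-2\right) = -68$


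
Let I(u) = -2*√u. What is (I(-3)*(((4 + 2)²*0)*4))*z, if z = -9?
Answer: 0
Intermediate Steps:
(I(-3)*(((4 + 2)²*0)*4))*z = ((-2*I*√3)*(((4 + 2)²*0)*4))*(-9) = ((-2*I*√3)*((6²*0)*4))*(-9) = ((-2*I*√3)*((36*0)*4))*(-9) = ((-2*I*√3)*(0*4))*(-9) = (-2*I*√3*0)*(-9) = 0*(-9) = 0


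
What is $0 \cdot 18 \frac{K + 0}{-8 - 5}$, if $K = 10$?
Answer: $0$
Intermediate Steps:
$0 \cdot 18 \frac{K + 0}{-8 - 5} = 0 \cdot 18 \frac{10 + 0}{-8 - 5} = 0 \frac{10}{-13} = 0 \cdot 10 \left(- \frac{1}{13}\right) = 0 \left(- \frac{10}{13}\right) = 0$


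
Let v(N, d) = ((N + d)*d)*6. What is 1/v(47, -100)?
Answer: 1/31800 ≈ 3.1447e-5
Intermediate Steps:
v(N, d) = 6*d*(N + d) (v(N, d) = (d*(N + d))*6 = 6*d*(N + d))
1/v(47, -100) = 1/(6*(-100)*(47 - 100)) = 1/(6*(-100)*(-53)) = 1/31800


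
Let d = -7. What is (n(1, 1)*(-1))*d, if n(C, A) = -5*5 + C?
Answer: -168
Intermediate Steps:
n(C, A) = -25 + C
(n(1, 1)*(-1))*d = ((-25 + 1)*(-1))*(-7) = -24*(-1)*(-7) = 24*(-7) = -168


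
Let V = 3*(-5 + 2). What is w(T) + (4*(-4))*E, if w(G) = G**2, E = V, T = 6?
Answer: 180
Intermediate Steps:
V = -9 (V = 3*(-3) = -9)
E = -9
w(T) + (4*(-4))*E = 6**2 + (4*(-4))*(-9) = 36 - 16*(-9) = 36 + 144 = 180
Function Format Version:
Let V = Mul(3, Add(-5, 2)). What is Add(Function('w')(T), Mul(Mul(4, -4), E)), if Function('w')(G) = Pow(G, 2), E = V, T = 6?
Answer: 180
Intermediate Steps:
V = -9 (V = Mul(3, -3) = -9)
E = -9
Add(Function('w')(T), Mul(Mul(4, -4), E)) = Add(Pow(6, 2), Mul(Mul(4, -4), -9)) = Add(36, Mul(-16, -9)) = Add(36, 144) = 180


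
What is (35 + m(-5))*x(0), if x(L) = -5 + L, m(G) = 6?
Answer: -205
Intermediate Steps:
(35 + m(-5))*x(0) = (35 + 6)*(-5 + 0) = 41*(-5) = -205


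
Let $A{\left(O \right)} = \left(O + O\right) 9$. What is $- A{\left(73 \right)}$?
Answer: $-1314$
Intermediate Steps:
$A{\left(O \right)} = 18 O$ ($A{\left(O \right)} = 2 O 9 = 18 O$)
$- A{\left(73 \right)} = - 18 \cdot 73 = \left(-1\right) 1314 = -1314$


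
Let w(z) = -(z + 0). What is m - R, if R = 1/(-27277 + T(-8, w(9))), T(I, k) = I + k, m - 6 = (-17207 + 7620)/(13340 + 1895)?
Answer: 2233292197/415824090 ≈ 5.3708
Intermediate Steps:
w(z) = -z
m = 81823/15235 (m = 6 + (-17207 + 7620)/(13340 + 1895) = 6 - 9587/15235 = 81823/15235 ≈ 5.3707)
R = -1/27294 (R = 1/(-27277 + (-8 - 1*9)) = 1/(-27277 + (-8 - 9)) = 1/(-27277 - 17) = 1/(-27294) = -1/27294 ≈ -3.6638e-5)
m - R = 81823/15235 - 1*(-1/27294) = 81823/15235 + 1/27294 = 2233292197/415824090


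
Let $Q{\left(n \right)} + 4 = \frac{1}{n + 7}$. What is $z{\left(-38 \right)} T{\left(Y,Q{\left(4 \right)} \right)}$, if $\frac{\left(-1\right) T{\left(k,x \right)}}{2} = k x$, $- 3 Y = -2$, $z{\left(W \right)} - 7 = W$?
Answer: $- \frac{5332}{33} \approx -161.58$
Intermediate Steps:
$z{\left(W \right)} = 7 + W$
$Y = \frac{2}{3}$ ($Y = \left(- \frac{1}{3}\right) \left(-2\right) = \frac{2}{3} \approx 0.66667$)
$Q{\left(n \right)} = -4 + \frac{1}{7 + n}$ ($Q{\left(n \right)} = -4 + \frac{1}{n + 7} = -4 + \frac{1}{7 + n}$)
$T{\left(k,x \right)} = - 2 k x$
$z{\left(-38 \right)} T{\left(Y,Q{\left(4 \right)} \right)} = \left(7 - 38\right) \left(\left(-2\right) \frac{2}{3} \frac{-27 - 16}{7 + 4}\right) = - 31 \left(\left(-2\right) \frac{2}{3} \frac{-27 - 16}{11}\right) = - 31 \left(\left(-2\right) \frac{2}{3} \cdot \frac{1}{11} \left(-43\right)\right) = - 31 \left(\left(-2\right) \frac{2}{3} \left(- \frac{43}{11}\right)\right) = \left(-31\right) \frac{172}{33} = - \frac{5332}{33}$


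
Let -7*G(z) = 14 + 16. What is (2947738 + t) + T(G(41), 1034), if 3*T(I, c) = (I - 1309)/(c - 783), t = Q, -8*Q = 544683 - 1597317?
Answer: 64924288127/21084 ≈ 3.0793e+6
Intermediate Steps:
Q = 526317/4 (Q = -(544683 - 1597317)/8 = -⅛*(-1052634) = 526317/4 ≈ 1.3158e+5)
t = 526317/4 ≈ 1.3158e+5
G(z) = -30/7 (G(z) = -(14 + 16)/7 = -⅐*30 = -30/7)
T(I, c) = (-1309 + I)/(3*(-783 + c)) (T(I, c) = ((I - 1309)/(c - 783))/3 = ((-1309 + I)/(-783 + c))/3 = (-1309 + I)/(3*(-783 + c)))
(2947738 + t) + T(G(41), 1034) = (2947738 + 526317/4) + (-1309 - 30/7)/(3*(-783 + 1034)) = 12317269/4 + (⅓)*(-9193/7)/251 = 12317269/4 + (⅓)*(1/251)*(-9193/7) = 12317269/4 - 9193/5271 = 64924288127/21084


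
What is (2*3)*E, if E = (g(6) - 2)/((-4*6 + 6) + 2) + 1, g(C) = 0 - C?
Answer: 9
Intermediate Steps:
g(C) = -C
E = 3/2 (E = (-1*6 - 2)/((-4*6 + 6) + 2) + 1 = (-6 - 2)/((-24 + 6) + 2) + 1 = -8/(-18 + 2) + 1 = -8/(-16) + 1 = -8*(-1/16) + 1 = 1/2 + 1 = 3/2 ≈ 1.5000)
(2*3)*E = (2*3)*(3/2) = 6*(3/2) = 9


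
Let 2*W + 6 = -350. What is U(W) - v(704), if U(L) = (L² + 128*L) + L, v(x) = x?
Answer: 8018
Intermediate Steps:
W = -178 (W = -3 + (½)*(-350) = -3 - 175 = -178)
U(L) = L² + 129*L
U(W) - v(704) = -178*(129 - 178) - 1*704 = -178*(-49) - 704 = 8722 - 704 = 8018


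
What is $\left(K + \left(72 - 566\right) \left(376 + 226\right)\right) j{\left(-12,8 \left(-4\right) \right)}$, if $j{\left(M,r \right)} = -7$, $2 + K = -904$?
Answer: $2088058$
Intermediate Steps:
$K = -906$ ($K = -2 - 904 = -906$)
$\left(K + \left(72 - 566\right) \left(376 + 226\right)\right) j{\left(-12,8 \left(-4\right) \right)} = \left(-906 + \left(72 - 566\right) \left(376 + 226\right)\right) \left(-7\right) = \left(-906 - 297388\right) \left(-7\right) = \left(-298294\right) \left(-7\right) = 2088058$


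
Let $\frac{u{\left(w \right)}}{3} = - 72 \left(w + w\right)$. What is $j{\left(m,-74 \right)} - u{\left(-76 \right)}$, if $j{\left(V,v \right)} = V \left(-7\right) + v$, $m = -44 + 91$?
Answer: $-33235$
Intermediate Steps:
$m = 47$
$u{\left(w \right)} = - 432 w$ ($u{\left(w \right)} = 3 \left(- 72 \left(w + w\right)\right) = 3 \left(- 72 \cdot 2 w\right) = 3 \left(- 144 w\right) = - 432 w$)
$j{\left(V,v \right)} = v - 7 V$ ($j{\left(V,v \right)} = - 7 V + v = v - 7 V$)
$j{\left(m,-74 \right)} - u{\left(-76 \right)} = \left(-74 - 329\right) - \left(-432\right) \left(-76\right) = \left(-74 - 329\right) - 32832 = -403 - 32832 = -33235$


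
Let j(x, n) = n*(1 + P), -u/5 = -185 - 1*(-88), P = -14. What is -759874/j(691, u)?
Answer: 759874/6305 ≈ 120.52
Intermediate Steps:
u = 485 (u = -5*(-185 - 1*(-88)) = -5*(-185 + 88) = -5*(-97) = 485)
j(x, n) = -13*n (j(x, n) = n*(1 - 14) = n*(-13) = -13*n)
-759874/j(691, u) = -759874/((-13*485)) = -759874/(-6305) = -759874*(-1/6305) = 759874/6305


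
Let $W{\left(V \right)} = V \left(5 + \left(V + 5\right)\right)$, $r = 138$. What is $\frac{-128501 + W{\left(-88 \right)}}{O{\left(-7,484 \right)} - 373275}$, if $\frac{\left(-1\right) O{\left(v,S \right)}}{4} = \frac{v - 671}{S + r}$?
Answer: $\frac{37829107}{116087169} \approx 0.32587$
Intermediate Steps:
$W{\left(V \right)} = V \left(10 + V\right)$ ($W{\left(V \right)} = V \left(5 + \left(5 + V\right)\right) = V \left(10 + V\right)$)
$O{\left(v,S \right)} = - \frac{4 \left(-671 + v\right)}{138 + S}$ ($O{\left(v,S \right)} = - 4 \frac{v - 671}{S + 138} = - 4 \frac{-671 + v}{138 + S} = - \frac{4 \left(-671 + v\right)}{138 + S}$)
$\frac{-128501 + W{\left(-88 \right)}}{O{\left(-7,484 \right)} - 373275} = \frac{-128501 - 88 \left(10 - 88\right)}{\frac{4 \left(671 - -7\right)}{138 + 484} - 373275} = \frac{-128501 - -6864}{\frac{4 \left(671 + 7\right)}{622} - 373275} = \frac{-128501 + 6864}{4 \cdot \frac{1}{622} \cdot 678 - 373275} = - \frac{121637}{\frac{1356}{311} - 373275} = - \frac{121637}{- \frac{116087169}{311}} = \left(-121637\right) \left(- \frac{311}{116087169}\right) = \frac{37829107}{116087169}$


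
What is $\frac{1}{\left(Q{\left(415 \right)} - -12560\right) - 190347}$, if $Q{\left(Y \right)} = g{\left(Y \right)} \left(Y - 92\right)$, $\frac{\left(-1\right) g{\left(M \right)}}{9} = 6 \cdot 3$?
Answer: $- \frac{1}{230113} \approx -4.3457 \cdot 10^{-6}$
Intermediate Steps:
$g{\left(M \right)} = -162$ ($g{\left(M \right)} = - 9 \cdot 6 \cdot 3 = \left(-9\right) 18 = -162$)
$Q{\left(Y \right)} = 14904 - 162 Y$ ($Q{\left(Y \right)} = - 162 \left(Y - 92\right) = - 162 \left(-92 + Y\right) = 14904 - 162 Y$)
$\frac{1}{\left(Q{\left(415 \right)} - -12560\right) - 190347} = \frac{1}{\left(\left(14904 - 67230\right) - -12560\right) - 190347} = \frac{1}{\left(\left(14904 - 67230\right) + 12560\right) - 190347} = \frac{1}{\left(-52326 + 12560\right) - 190347} = \frac{1}{-39766 - 190347} = \frac{1}{-230113} = - \frac{1}{230113}$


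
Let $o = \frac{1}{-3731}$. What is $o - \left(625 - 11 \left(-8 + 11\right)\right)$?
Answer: $- \frac{2208753}{3731} \approx -592.0$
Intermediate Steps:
$o = - \frac{1}{3731} \approx -0.00026802$
$o - \left(625 - 11 \left(-8 + 11\right)\right) = - \frac{1}{3731} - \left(625 - 11 \left(-8 + 11\right)\right) = - \frac{1}{3731} + \left(\left(700 + 11 \cdot 3\right) - 1325\right) = - \frac{1}{3731} + \left(\left(700 + 33\right) - 1325\right) = - \frac{1}{3731} + \left(733 - 1325\right) = - \frac{1}{3731} - 592 = - \frac{2208753}{3731}$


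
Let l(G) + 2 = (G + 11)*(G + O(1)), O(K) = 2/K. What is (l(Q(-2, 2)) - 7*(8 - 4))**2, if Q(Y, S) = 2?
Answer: 484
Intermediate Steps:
l(G) = -2 + (2 + G)*(11 + G) (l(G) = -2 + (G + 11)*(G + 2/1) = -2 + (11 + G)*(G + 2*1) = -2 + (11 + G)*(G + 2) = -2 + (11 + G)*(2 + G) = -2 + (2 + G)*(11 + G))
(l(Q(-2, 2)) - 7*(8 - 4))**2 = ((20 + 2**2 + 13*2) - 7*(8 - 4))**2 = ((20 + 4 + 26) - 7*4)**2 = (50 - 28)**2 = 22**2 = 484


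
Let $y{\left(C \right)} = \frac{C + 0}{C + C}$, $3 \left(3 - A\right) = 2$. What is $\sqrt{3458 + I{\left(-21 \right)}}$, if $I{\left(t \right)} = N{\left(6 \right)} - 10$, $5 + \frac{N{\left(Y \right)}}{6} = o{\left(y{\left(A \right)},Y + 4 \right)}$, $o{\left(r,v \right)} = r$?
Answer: $\sqrt{3421} \approx 58.489$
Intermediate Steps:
$A = \frac{7}{3}$ ($A = 3 - \frac{2}{3} = \frac{7}{3} \approx 2.3333$)
$y{\left(C \right)} = \frac{1}{2}$ ($y{\left(C \right)} = \frac{C}{2 C} = C \frac{1}{2 C} = \frac{1}{2}$)
$N{\left(Y \right)} = -27$ ($N{\left(Y \right)} = -30 + 6 \cdot \frac{1}{2} = -30 + 3 = -27$)
$I{\left(t \right)} = -37$ ($I{\left(t \right)} = -27 - 10 = -37$)
$\sqrt{3458 + I{\left(-21 \right)}} = \sqrt{3458 - 37} = \sqrt{3421}$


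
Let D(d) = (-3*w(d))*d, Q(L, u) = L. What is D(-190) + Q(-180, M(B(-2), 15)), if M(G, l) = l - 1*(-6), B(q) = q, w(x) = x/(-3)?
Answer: 35920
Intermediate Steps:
w(x) = -x/3 (w(x) = x*(-⅓) = -x/3)
M(G, l) = 6 + l (M(G, l) = l + 6 = 6 + l)
D(d) = d² (D(d) = (-(-1)*d)*d = d*d = d²)
D(-190) + Q(-180, M(B(-2), 15)) = (-190)² - 180 = 36100 - 180 = 35920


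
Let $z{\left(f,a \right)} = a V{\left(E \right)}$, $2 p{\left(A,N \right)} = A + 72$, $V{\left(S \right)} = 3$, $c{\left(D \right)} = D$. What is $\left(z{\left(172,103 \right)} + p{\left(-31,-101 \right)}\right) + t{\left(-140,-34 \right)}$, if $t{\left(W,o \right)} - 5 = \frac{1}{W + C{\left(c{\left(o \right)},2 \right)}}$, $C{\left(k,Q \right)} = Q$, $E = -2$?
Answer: $\frac{23080}{69} \approx 334.49$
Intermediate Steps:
$p{\left(A,N \right)} = 36 + \frac{A}{2}$ ($p{\left(A,N \right)} = \frac{A + 72}{2} = \frac{72 + A}{2} = 36 + \frac{A}{2}$)
$t{\left(W,o \right)} = 5 + \frac{1}{2 + W}$ ($t{\left(W,o \right)} = 5 + \frac{1}{W + 2} = 5 + \frac{1}{2 + W}$)
$z{\left(f,a \right)} = 3 a$ ($z{\left(f,a \right)} = a 3 = 3 a$)
$\left(z{\left(172,103 \right)} + p{\left(-31,-101 \right)}\right) + t{\left(-140,-34 \right)} = \left(3 \cdot 103 + \left(36 + \frac{1}{2} \left(-31\right)\right)\right) + \frac{11 + 5 \left(-140\right)}{2 - 140} = \left(309 + \left(36 - \frac{31}{2}\right)\right) + \frac{11 - 700}{-138} = \left(309 + \frac{41}{2}\right) - - \frac{689}{138} = \frac{659}{2} + \frac{689}{138} = \frac{23080}{69}$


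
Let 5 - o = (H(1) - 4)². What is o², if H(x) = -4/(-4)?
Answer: 16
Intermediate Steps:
H(x) = 1 (H(x) = -4*(-¼) = 1)
o = -4 (o = 5 - (1 - 4)² = 5 - 1*(-3)² = 5 - 1*9 = 5 - 9 = -4)
o² = (-4)² = 16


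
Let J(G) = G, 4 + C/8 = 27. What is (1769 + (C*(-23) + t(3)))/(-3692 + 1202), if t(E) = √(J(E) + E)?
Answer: 821/830 - √6/2490 ≈ 0.98817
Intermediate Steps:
C = 184 (C = -32 + 8*27 = -32 + 216 = 184)
t(E) = √2*√E (t(E) = √(E + E) = √(2*E) = √2*√E)
(1769 + (C*(-23) + t(3)))/(-3692 + 1202) = (1769 + (184*(-23) + √2*√3))/(-3692 + 1202) = (1769 + (-4232 + √6))/(-2490) = (-2463 + √6)*(-1/2490) = 821/830 - √6/2490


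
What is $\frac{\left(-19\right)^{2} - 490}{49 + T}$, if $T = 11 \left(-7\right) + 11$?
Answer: $\frac{129}{17} \approx 7.5882$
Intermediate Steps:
$T = -66$ ($T = -77 + 11 = -66$)
$\frac{\left(-19\right)^{2} - 490}{49 + T} = \frac{\left(-19\right)^{2} - 490}{49 - 66} = \frac{361 - 490}{-17} = \left(-129\right) \left(- \frac{1}{17}\right) = \frac{129}{17}$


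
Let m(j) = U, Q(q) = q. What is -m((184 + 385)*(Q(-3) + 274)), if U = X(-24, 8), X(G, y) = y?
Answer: -8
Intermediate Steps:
U = 8
m(j) = 8
-m((184 + 385)*(Q(-3) + 274)) = -1*8 = -8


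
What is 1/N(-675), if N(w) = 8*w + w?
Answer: -1/6075 ≈ -0.00016461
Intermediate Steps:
N(w) = 9*w
1/N(-675) = 1/(9*(-675)) = 1/(-6075) = -1/6075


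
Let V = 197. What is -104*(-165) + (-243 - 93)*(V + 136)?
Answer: -94728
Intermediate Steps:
-104*(-165) + (-243 - 93)*(V + 136) = -104*(-165) + (-243 - 93)*(197 + 136) = 17160 - 336*333 = 17160 - 111888 = -94728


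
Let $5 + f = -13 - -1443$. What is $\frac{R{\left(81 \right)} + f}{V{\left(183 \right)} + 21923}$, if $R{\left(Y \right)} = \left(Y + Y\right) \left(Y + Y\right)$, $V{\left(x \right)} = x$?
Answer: $\frac{27669}{22106} \approx 1.2517$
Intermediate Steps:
$f = 1425$ ($f = -5 - -1430 = -5 + \left(-13 + 1443\right) = -5 + 1430 = 1425$)
$R{\left(Y \right)} = 4 Y^{2}$ ($R{\left(Y \right)} = 2 Y 2 Y = 4 Y^{2}$)
$\frac{R{\left(81 \right)} + f}{V{\left(183 \right)} + 21923} = \frac{4 \cdot 81^{2} + 1425}{183 + 21923} = \frac{4 \cdot 6561 + 1425}{22106} = \left(26244 + 1425\right) \frac{1}{22106} = 27669 \cdot \frac{1}{22106} = \frac{27669}{22106}$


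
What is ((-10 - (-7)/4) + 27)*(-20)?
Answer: -375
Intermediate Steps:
((-10 - (-7)/4) + 27)*(-20) = ((-10 - 1*(-7/4)) + 27)*(-20) = ((-10 + 7/4) + 27)*(-20) = (-33/4 + 27)*(-20) = (75/4)*(-20) = -375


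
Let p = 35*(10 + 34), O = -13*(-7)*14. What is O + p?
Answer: 2814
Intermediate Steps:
O = 1274 (O = 91*14 = 1274)
p = 1540 (p = 35*44 = 1540)
O + p = 1274 + 1540 = 2814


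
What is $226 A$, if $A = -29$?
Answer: $-6554$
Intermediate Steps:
$226 A = 226 \left(-29\right) = -6554$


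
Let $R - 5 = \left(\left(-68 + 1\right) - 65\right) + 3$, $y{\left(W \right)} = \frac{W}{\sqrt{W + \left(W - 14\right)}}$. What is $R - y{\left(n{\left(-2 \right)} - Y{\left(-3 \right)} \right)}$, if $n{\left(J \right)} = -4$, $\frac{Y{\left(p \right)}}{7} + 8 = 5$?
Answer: $-124 - \frac{17 \sqrt{5}}{10} \approx -127.8$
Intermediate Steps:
$Y{\left(p \right)} = -21$ ($Y{\left(p \right)} = -56 + 7 \cdot 5 = -56 + 35 = -21$)
$y{\left(W \right)} = \frac{W}{\sqrt{-14 + 2 W}}$ ($y{\left(W \right)} = \frac{W}{\sqrt{W + \left(-14 + W\right)}} = \frac{W}{\sqrt{-14 + 2 W}}$)
$R = -124$ ($R = 5 + \left(\left(\left(-68 + 1\right) - 65\right) + 3\right) = 5 + \left(\left(-67 - 65\right) + 3\right) = 5 + \left(-132 + 3\right) = 5 - 129 = -124$)
$R - y{\left(n{\left(-2 \right)} - Y{\left(-3 \right)} \right)} = -124 - \frac{\left(-4 - -21\right) \sqrt{2}}{2 \sqrt{-7 - -17}} = -124 - \frac{\left(-4 + 21\right) \sqrt{2}}{2 \sqrt{-7 + \left(-4 + 21\right)}} = -124 - \frac{1}{2} \cdot 17 \sqrt{2} \frac{1}{\sqrt{-7 + 17}} = -124 - \frac{1}{2} \cdot 17 \sqrt{2} \frac{1}{\sqrt{10}} = -124 - \frac{1}{2} \cdot 17 \sqrt{2} \frac{\sqrt{10}}{10} = -124 - \frac{17 \sqrt{5}}{10}$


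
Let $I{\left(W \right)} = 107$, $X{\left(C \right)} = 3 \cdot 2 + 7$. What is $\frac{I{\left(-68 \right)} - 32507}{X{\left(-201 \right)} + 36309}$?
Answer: $- \frac{16200}{18161} \approx -0.89202$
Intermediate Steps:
$X{\left(C \right)} = 13$ ($X{\left(C \right)} = 6 + 7 = 13$)
$\frac{I{\left(-68 \right)} - 32507}{X{\left(-201 \right)} + 36309} = \frac{107 - 32507}{13 + 36309} = - \frac{32400}{36322} = \left(-32400\right) \frac{1}{36322} = - \frac{16200}{18161}$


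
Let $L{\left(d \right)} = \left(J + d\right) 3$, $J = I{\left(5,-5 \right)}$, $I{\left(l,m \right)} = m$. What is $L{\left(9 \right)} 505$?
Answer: $6060$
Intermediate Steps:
$J = -5$
$L{\left(d \right)} = -15 + 3 d$ ($L{\left(d \right)} = \left(-5 + d\right) 3 = -15 + 3 d$)
$L{\left(9 \right)} 505 = \left(-15 + 3 \cdot 9\right) 505 = \left(-15 + 27\right) 505 = 12 \cdot 505 = 6060$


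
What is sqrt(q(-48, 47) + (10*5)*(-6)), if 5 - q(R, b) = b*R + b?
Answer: sqrt(1914) ≈ 43.749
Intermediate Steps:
q(R, b) = 5 - b - R*b (q(R, b) = 5 - (b*R + b) = 5 - (R*b + b) = 5 - (b + R*b) = 5 + (-b - R*b) = 5 - b - R*b)
sqrt(q(-48, 47) + (10*5)*(-6)) = sqrt((5 - 1*47 - 1*(-48)*47) + (10*5)*(-6)) = sqrt((5 - 47 + 2256) + 50*(-6)) = sqrt(2214 - 300) = sqrt(1914)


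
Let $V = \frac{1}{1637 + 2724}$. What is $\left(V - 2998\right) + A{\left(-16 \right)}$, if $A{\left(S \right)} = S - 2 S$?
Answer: $- \frac{13004501}{4361} \approx -2982.0$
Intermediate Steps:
$A{\left(S \right)} = - S$
$V = \frac{1}{4361} \approx 0.00022931$
$\left(V - 2998\right) + A{\left(-16 \right)} = \left(\frac{1}{4361} - 2998\right) - -16 = - \frac{13074277}{4361} + 16 = - \frac{13004501}{4361}$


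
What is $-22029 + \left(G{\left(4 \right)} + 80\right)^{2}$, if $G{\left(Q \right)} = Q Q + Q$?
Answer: $-12029$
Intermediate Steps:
$G{\left(Q \right)} = Q + Q^{2}$ ($G{\left(Q \right)} = Q^{2} + Q = Q + Q^{2}$)
$-22029 + \left(G{\left(4 \right)} + 80\right)^{2} = -22029 + \left(4 \left(1 + 4\right) + 80\right)^{2} = -22029 + \left(4 \cdot 5 + 80\right)^{2} = -22029 + \left(20 + 80\right)^{2} = -22029 + 100^{2} = -22029 + 10000 = -12029$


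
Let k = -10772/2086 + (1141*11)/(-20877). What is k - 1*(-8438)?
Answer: 183609477203/21774711 ≈ 8432.2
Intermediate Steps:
k = -125534215/21774711 (k = -10772*1/2086 + 12551*(-1/20877) = -5386/1043 - 12551/20877 = -125534215/21774711 ≈ -5.7651)
k - 1*(-8438) = -125534215/21774711 - 1*(-8438) = -125534215/21774711 + 8438 = 183609477203/21774711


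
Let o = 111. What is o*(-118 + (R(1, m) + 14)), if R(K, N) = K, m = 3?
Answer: -11433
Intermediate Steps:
o*(-118 + (R(1, m) + 14)) = 111*(-118 + (1 + 14)) = 111*(-118 + 15) = 111*(-103) = -11433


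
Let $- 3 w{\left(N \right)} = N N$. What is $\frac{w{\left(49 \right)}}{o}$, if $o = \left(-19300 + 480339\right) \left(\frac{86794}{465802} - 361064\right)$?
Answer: $\frac{559195301}{116309245256683239} \approx 4.8078 \cdot 10^{-9}$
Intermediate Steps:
$w{\left(N \right)} = - \frac{N^{2}}{3}$ ($w{\left(N \right)} = - \frac{N N}{3} = - \frac{N^{2}}{3}$)
$o = - \frac{38769748418894413}{232901}$ ($o = 461039 \left(86794 \cdot \frac{1}{465802} - 361064\right) = 461039 \left(\frac{43397}{232901} - 361064\right) = 461039 \left(- \frac{84092123267}{232901}\right) = - \frac{38769748418894413}{232901} \approx -1.6646 \cdot 10^{11}$)
$\frac{w{\left(49 \right)}}{o} = \frac{\left(- \frac{1}{3}\right) 49^{2}}{- \frac{38769748418894413}{232901}} = \left(- \frac{1}{3}\right) 2401 \left(- \frac{232901}{38769748418894413}\right) = \left(- \frac{2401}{3}\right) \left(- \frac{232901}{38769748418894413}\right) = \frac{559195301}{116309245256683239}$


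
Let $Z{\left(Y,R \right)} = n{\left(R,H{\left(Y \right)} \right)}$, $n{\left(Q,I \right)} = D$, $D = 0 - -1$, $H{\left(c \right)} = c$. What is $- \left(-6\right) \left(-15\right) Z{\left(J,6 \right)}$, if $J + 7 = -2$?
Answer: $-90$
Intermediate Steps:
$J = -9$ ($J = -7 - 2 = -9$)
$D = 1$ ($D = 0 + 1 = 1$)
$n{\left(Q,I \right)} = 1$
$Z{\left(Y,R \right)} = 1$
$- \left(-6\right) \left(-15\right) Z{\left(J,6 \right)} = - \left(-6\right) \left(-15\right) 1 = - 90 \cdot 1 = \left(-1\right) 90 = -90$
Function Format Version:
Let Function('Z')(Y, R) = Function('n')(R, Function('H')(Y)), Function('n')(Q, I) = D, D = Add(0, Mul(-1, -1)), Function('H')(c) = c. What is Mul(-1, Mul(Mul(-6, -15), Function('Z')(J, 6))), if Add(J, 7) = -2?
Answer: -90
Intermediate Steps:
J = -9 (J = Add(-7, -2) = -9)
D = 1 (D = Add(0, 1) = 1)
Function('n')(Q, I) = 1
Function('Z')(Y, R) = 1
Mul(-1, Mul(Mul(-6, -15), Function('Z')(J, 6))) = Mul(-1, Mul(Mul(-6, -15), 1)) = Mul(-1, Mul(90, 1)) = Mul(-1, 90) = -90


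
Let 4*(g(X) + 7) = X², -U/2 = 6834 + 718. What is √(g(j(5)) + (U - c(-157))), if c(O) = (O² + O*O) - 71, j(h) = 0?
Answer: I*√64338 ≈ 253.65*I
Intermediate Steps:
U = -15104 (U = -2*(6834 + 718) = -2*7552 = -15104)
c(O) = -71 + 2*O² (c(O) = (O² + O²) - 71 = 2*O² - 71 = -71 + 2*O²)
g(X) = -7 + X²/4
√(g(j(5)) + (U - c(-157))) = √((-7 + (¼)*0²) + (-15104 - (-71 + 2*(-157)²))) = √((-7 + (¼)*0) + (-15104 - (-71 + 2*24649))) = √((-7 + 0) + (-15104 - (-71 + 49298))) = √(-7 + (-15104 - 1*49227)) = √(-7 + (-15104 - 49227)) = √(-7 - 64331) = √(-64338) = I*√64338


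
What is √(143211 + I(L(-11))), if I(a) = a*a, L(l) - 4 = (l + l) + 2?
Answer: √143467 ≈ 378.77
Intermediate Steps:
L(l) = 6 + 2*l (L(l) = 4 + ((l + l) + 2) = 4 + (2*l + 2) = 4 + (2 + 2*l) = 6 + 2*l)
I(a) = a²
√(143211 + I(L(-11))) = √(143211 + (6 + 2*(-11))²) = √(143211 + (6 - 22)²) = √(143211 + (-16)²) = √(143211 + 256) = √143467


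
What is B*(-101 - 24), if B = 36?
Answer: -4500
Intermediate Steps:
B*(-101 - 24) = 36*(-101 - 24) = 36*(-125) = -4500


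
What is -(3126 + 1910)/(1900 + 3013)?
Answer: -5036/4913 ≈ -1.0250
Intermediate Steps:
-(3126 + 1910)/(1900 + 3013) = -5036/4913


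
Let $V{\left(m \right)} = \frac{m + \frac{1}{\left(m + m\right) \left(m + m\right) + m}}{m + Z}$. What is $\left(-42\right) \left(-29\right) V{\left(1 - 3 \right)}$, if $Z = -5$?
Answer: $\frac{2349}{7} \approx 335.57$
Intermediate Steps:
$V{\left(m \right)} = \frac{m + \frac{1}{m + 4 m^{2}}}{-5 + m}$ ($V{\left(m \right)} = \frac{m + \frac{1}{\left(m + m\right) \left(m + m\right) + m}}{m - 5} = \frac{m + \frac{1}{2 m 2 m + m}}{-5 + m} = \frac{m + \frac{1}{4 m^{2} + m}}{-5 + m} = \frac{m + \frac{1}{m + 4 m^{2}}}{-5 + m}$)
$\left(-42\right) \left(-29\right) V{\left(1 - 3 \right)} = \left(-42\right) \left(-29\right) \frac{1 + \left(1 - 3\right)^{2} + 4 \left(1 - 3\right)^{3}}{\left(1 - 3\right) \left(-5 - 19 \left(1 - 3\right) + 4 \left(1 - 3\right)^{2}\right)} = 1218 \frac{1 + \left(1 - 3\right)^{2} + 4 \left(1 - 3\right)^{3}}{\left(1 - 3\right) \left(-5 - 19 \left(1 - 3\right) + 4 \left(1 - 3\right)^{2}\right)} = 1218 \frac{1 + \left(-2\right)^{2} + 4 \left(-2\right)^{3}}{\left(-2\right) \left(-5 - -38 + 4 \left(-2\right)^{2}\right)} = 1218 \left(- \frac{1 + 4 + 4 \left(-8\right)}{2 \left(-5 + 38 + 4 \cdot 4\right)}\right) = 1218 \left(- \frac{1 + 4 - 32}{2 \left(-5 + 38 + 16\right)}\right) = 1218 \left(\left(- \frac{1}{2}\right) \frac{1}{49} \left(-27\right)\right) = 1218 \cdot \frac{27}{98} = \frac{2349}{7}$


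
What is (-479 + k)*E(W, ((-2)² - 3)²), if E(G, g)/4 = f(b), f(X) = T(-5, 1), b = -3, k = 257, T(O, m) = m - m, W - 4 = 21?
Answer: 0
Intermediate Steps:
W = 25 (W = 4 + 21 = 25)
T(O, m) = 0
f(X) = 0
E(G, g) = 0 (E(G, g) = 4*0 = 0)
(-479 + k)*E(W, ((-2)² - 3)²) = (-479 + 257)*0 = -222*0 = 0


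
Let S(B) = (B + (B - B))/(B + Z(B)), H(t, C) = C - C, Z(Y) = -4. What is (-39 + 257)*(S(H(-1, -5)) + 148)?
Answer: 32264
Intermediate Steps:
H(t, C) = 0
S(B) = B/(-4 + B) (S(B) = (B + (B - B))/(B - 4) = (B + 0)/(-4 + B) = B/(-4 + B))
(-39 + 257)*(S(H(-1, -5)) + 148) = (-39 + 257)*(0/(-4 + 0) + 148) = 218*(0/(-4) + 148) = 218*(0*(-1/4) + 148) = 218*(0 + 148) = 218*148 = 32264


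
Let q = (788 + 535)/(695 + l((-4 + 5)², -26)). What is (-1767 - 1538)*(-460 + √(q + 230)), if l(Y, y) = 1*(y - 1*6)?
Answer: 1520300 - 3305*√11330891/221 ≈ 1.4700e+6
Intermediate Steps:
l(Y, y) = -6 + y (l(Y, y) = 1*(y - 6) = 1*(-6 + y) = -6 + y)
q = 441/221 (q = (788 + 535)/(695 + (-6 - 26)) = 1323/(695 - 32) = 1323/663 = 1323*(1/663) = 441/221 ≈ 1.9955)
(-1767 - 1538)*(-460 + √(q + 230)) = (-1767 - 1538)*(-460 + √(441/221 + 230)) = -3305*(-460 + √(51271/221)) = -3305*(-460 + √11330891/221) = 1520300 - 3305*√11330891/221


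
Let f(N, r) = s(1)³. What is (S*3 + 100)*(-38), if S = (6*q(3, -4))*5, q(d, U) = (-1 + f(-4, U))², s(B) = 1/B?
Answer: -3800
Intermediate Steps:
f(N, r) = 1 (f(N, r) = (1/1)³ = 1³ = 1)
q(d, U) = 0 (q(d, U) = (-1 + 1)² = 0² = 0)
S = 0 (S = (6*0)*5 = 0*5 = 0)
(S*3 + 100)*(-38) = (0*3 + 100)*(-38) = (0 + 100)*(-38) = 100*(-38) = -3800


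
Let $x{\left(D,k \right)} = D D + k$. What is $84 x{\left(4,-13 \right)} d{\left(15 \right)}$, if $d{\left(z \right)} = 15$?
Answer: $3780$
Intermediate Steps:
$x{\left(D,k \right)} = k + D^{2}$ ($x{\left(D,k \right)} = D^{2} + k = k + D^{2}$)
$84 x{\left(4,-13 \right)} d{\left(15 \right)} = 84 \left(-13 + 4^{2}\right) 15 = 84 \left(-13 + 16\right) 15 = 84 \cdot 3 \cdot 15 = 252 \cdot 15 = 3780$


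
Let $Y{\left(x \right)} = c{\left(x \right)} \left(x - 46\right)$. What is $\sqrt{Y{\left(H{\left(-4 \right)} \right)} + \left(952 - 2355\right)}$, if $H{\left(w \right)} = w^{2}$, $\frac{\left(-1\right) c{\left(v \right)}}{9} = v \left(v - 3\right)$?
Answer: $\sqrt{54757} \approx 234.0$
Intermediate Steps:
$c{\left(v \right)} = - 9 v \left(-3 + v\right)$ ($c{\left(v \right)} = - 9 v \left(v - 3\right) = - 9 v \left(-3 + v\right)$)
$Y{\left(x \right)} = 9 x \left(-46 + x\right) \left(3 - x\right)$ ($Y{\left(x \right)} = 9 x \left(3 - x\right) \left(x - 46\right) = 9 x \left(3 - x\right) \left(-46 + x\right) = 9 x \left(-46 + x\right) \left(3 - x\right)$)
$\sqrt{Y{\left(H{\left(-4 \right)} \right)} + \left(952 - 2355\right)} = \sqrt{- 9 \left(-4\right)^{2} \left(-46 + \left(-4\right)^{2}\right) \left(-3 + \left(-4\right)^{2}\right) + \left(952 - 2355\right)} = \sqrt{\left(-9\right) 16 \left(-46 + 16\right) \left(-3 + 16\right) - 1403} = \sqrt{\left(-9\right) 16 \left(-30\right) 13 - 1403} = \sqrt{56160 - 1403} = \sqrt{54757}$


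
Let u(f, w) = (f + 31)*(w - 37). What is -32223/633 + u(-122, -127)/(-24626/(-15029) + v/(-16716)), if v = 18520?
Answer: 7050587882435/251148658 ≈ 28073.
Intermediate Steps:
u(f, w) = (-37 + w)*(31 + f) (u(f, w) = (31 + f)*(-37 + w) = (-37 + w)*(31 + f))
-32223/633 + u(-122, -127)/(-24626/(-15029) + v/(-16716)) = -32223/633 + (-1147 - 37*(-122) + 31*(-127) - 122*(-127))/(-24626/(-15029) + 18520/(-16716)) = -32223*1/633 + (-1147 + 4514 - 3937 + 15494)/(-24626*(-1/15029) + 18520*(-1/16716)) = -10741/211 + 14924/(3518/2147 - 4630/4179) = -10741/211 + 14924/(4761112/8972313) = -10741/211 + 14924*(8972313/4761112) = -10741/211 + 33475699803/1190278 = 7050587882435/251148658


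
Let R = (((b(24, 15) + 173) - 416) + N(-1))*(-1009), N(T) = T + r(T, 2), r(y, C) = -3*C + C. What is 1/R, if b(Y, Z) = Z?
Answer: 1/235097 ≈ 4.2536e-6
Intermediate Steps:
r(y, C) = -2*C
N(T) = -4 + T (N(T) = T - 2*2 = T - 4 = -4 + T)
R = 235097 (R = (((15 + 173) - 416) + (-4 - 1))*(-1009) = ((188 - 416) - 5)*(-1009) = (-228 - 5)*(-1009) = -233*(-1009) = 235097)
1/R = 1/235097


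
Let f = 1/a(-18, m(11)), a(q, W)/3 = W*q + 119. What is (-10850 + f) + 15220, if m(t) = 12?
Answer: 1271669/291 ≈ 4370.0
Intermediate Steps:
a(q, W) = 357 + 3*W*q (a(q, W) = 3*(W*q + 119) = 3*(119 + W*q) = 357 + 3*W*q)
f = -1/291 (f = 1/(357 + 3*12*(-18)) = 1/(357 - 648) = 1/(-291) = -1/291 ≈ -0.0034364)
(-10850 + f) + 15220 = (-10850 - 1/291) + 15220 = -3157351/291 + 15220 = 1271669/291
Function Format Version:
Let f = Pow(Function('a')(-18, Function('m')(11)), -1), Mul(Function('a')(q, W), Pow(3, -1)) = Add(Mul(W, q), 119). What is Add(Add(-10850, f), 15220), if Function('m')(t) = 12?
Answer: Rational(1271669, 291) ≈ 4370.0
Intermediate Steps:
Function('a')(q, W) = Add(357, Mul(3, W, q)) (Function('a')(q, W) = Mul(3, Add(Mul(W, q), 119)) = Mul(3, Add(119, Mul(W, q))) = Add(357, Mul(3, W, q)))
f = Rational(-1, 291) (f = Pow(Add(357, Mul(3, 12, -18)), -1) = Pow(Add(357, -648), -1) = Pow(-291, -1) = Rational(-1, 291) ≈ -0.0034364)
Add(Add(-10850, f), 15220) = Add(Add(-10850, Rational(-1, 291)), 15220) = Add(Rational(-3157351, 291), 15220) = Rational(1271669, 291)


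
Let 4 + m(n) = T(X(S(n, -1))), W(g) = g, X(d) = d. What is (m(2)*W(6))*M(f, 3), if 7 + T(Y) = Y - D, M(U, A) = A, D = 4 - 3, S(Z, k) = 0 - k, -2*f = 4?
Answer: -198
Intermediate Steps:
f = -2 (f = -½*4 = -2)
S(Z, k) = -k
D = 1
T(Y) = -8 + Y (T(Y) = -7 + (Y - 1*1) = -7 + (Y - 1) = -7 + (-1 + Y) = -8 + Y)
m(n) = -11 (m(n) = -4 + (-8 - 1*(-1)) = -4 + (-8 + 1) = -4 - 7 = -11)
(m(2)*W(6))*M(f, 3) = -11*6*3 = -66*3 = -198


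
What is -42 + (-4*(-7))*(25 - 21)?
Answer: 70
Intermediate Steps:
-42 + (-4*(-7))*(25 - 21) = -42 + 28*4 = -42 + 112 = 70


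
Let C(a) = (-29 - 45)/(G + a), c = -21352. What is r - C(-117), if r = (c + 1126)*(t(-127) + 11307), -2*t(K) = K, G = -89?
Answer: -23687912536/103 ≈ -2.2998e+8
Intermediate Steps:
t(K) = -K/2
C(a) = -74/(-89 + a) (C(a) = (-29 - 45)/(-89 + a) = -74/(-89 + a))
r = -229979733 (r = (-21352 + 1126)*(-½*(-127) + 11307) = -20226*(127/2 + 11307) = -20226*22741/2 = -229979733)
r - C(-117) = -229979733 - (-74)/(-89 - 117) = -229979733 - (-74)/(-206) = -229979733 - (-74)*(-1)/206 = -229979733 - 1*37/103 = -229979733 - 37/103 = -23687912536/103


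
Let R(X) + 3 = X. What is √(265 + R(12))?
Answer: √274 ≈ 16.553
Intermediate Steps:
R(X) = -3 + X
√(265 + R(12)) = √(265 + (-3 + 12)) = √(265 + 9) = √274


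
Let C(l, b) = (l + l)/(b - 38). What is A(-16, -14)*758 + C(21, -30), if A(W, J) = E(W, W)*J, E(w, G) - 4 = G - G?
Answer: -1443253/34 ≈ -42449.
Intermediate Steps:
E(w, G) = 4 (E(w, G) = 4 + (G - G) = 4 + 0 = 4)
C(l, b) = 2*l/(-38 + b) (C(l, b) = (2*l)/(-38 + b) = 2*l/(-38 + b))
A(W, J) = 4*J
A(-16, -14)*758 + C(21, -30) = (4*(-14))*758 + 2*21/(-38 - 30) = -56*758 + 2*21/(-68) = -42448 + 2*21*(-1/68) = -42448 - 21/34 = -1443253/34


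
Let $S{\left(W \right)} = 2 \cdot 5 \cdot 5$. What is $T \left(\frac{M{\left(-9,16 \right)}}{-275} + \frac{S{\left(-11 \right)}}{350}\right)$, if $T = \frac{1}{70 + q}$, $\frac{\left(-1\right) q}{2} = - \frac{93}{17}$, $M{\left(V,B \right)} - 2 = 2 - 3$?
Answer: $\frac{1139}{662200} \approx 0.00172$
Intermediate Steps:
$S{\left(W \right)} = 50$ ($S{\left(W \right)} = 10 \cdot 5 = 50$)
$M{\left(V,B \right)} = 1$ ($M{\left(V,B \right)} = 2 + \left(2 - 3\right) = 2 - 1 = 1$)
$q = \frac{186}{17}$ ($q = - 2 \left(- \frac{93}{17}\right) = - 2 \left(\left(-93\right) \frac{1}{17}\right) = \left(-2\right) \left(- \frac{93}{17}\right) = \frac{186}{17} \approx 10.941$)
$T = \frac{17}{1376}$ ($T = \frac{1}{70 + \frac{186}{17}} = \frac{1}{\frac{1376}{17}} = \frac{17}{1376} \approx 0.012355$)
$T \left(\frac{M{\left(-9,16 \right)}}{-275} + \frac{S{\left(-11 \right)}}{350}\right) = \frac{17 \left(1 \frac{1}{-275} + \frac{50}{350}\right)}{1376} = \frac{17 \left(1 \left(- \frac{1}{275}\right) + 50 \cdot \frac{1}{350}\right)}{1376} = \frac{17 \left(- \frac{1}{275} + \frac{1}{7}\right)}{1376} = \frac{17}{1376} \cdot \frac{268}{1925} = \frac{1139}{662200}$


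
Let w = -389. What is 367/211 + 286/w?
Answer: 82417/82079 ≈ 1.0041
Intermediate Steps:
367/211 + 286/w = 367/211 + 286/(-389) = 367*(1/211) + 286*(-1/389) = 367/211 - 286/389 = 82417/82079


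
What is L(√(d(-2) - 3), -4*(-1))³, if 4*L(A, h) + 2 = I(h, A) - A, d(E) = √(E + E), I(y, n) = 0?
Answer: -(2 + √(-3 + 2*I))³/64 ≈ 0.13566 - 0.46026*I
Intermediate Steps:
d(E) = √2*√E (d(E) = √(2*E) = √2*√E)
L(A, h) = -½ - A/4 (L(A, h) = -½ + (0 - A)/4 = -½ + (-A)/4 = -½ - A/4)
L(√(d(-2) - 3), -4*(-1))³ = (-½ - √(√2*√(-2) - 3)/4)³ = (-½ - √(√2*(I*√2) - 3)/4)³ = (-½ - √(2*I - 3)/4)³ = (-½ - √(-3 + 2*I)/4)³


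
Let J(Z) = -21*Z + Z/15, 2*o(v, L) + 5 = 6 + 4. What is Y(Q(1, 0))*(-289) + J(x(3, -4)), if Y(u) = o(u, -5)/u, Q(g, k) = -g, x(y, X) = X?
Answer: 24187/30 ≈ 806.23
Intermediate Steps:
o(v, L) = 5/2 (o(v, L) = -5/2 + (6 + 4)/2 = -5/2 + (1/2)*10 = -5/2 + 5 = 5/2)
J(Z) = -314*Z/15 (J(Z) = -21*Z + Z*(1/15) = -21*Z + Z/15 = -314*Z/15)
Y(u) = 5/(2*u)
Y(Q(1, 0))*(-289) + J(x(3, -4)) = (5/(2*((-1*1))))*(-289) - 314/15*(-4) = ((5/2)/(-1))*(-289) + 1256/15 = ((5/2)*(-1))*(-289) + 1256/15 = -5/2*(-289) + 1256/15 = 1445/2 + 1256/15 = 24187/30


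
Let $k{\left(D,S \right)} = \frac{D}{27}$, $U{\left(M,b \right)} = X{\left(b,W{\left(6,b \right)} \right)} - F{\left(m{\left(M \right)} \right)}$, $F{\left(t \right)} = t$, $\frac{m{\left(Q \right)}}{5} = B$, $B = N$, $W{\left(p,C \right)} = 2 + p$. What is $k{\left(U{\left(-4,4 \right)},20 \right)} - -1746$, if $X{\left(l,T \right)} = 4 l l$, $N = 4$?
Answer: $\frac{47186}{27} \approx 1747.6$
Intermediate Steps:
$B = 4$
$m{\left(Q \right)} = 20$ ($m{\left(Q \right)} = 5 \cdot 4 = 20$)
$X{\left(l,T \right)} = 4 l^{2}$
$U{\left(M,b \right)} = -20 + 4 b^{2}$ ($U{\left(M,b \right)} = 4 b^{2} - 20 = -20 + 4 b^{2}$)
$k{\left(D,S \right)} = \frac{D}{27}$ ($k{\left(D,S \right)} = D \frac{1}{27} = \frac{D}{27}$)
$k{\left(U{\left(-4,4 \right)},20 \right)} - -1746 = \frac{-20 + 4 \cdot 4^{2}}{27} - -1746 = \frac{-20 + 4 \cdot 16}{27} + 1746 = \frac{-20 + 64}{27} + 1746 = \frac{1}{27} \cdot 44 + 1746 = \frac{44}{27} + 1746 = \frac{47186}{27}$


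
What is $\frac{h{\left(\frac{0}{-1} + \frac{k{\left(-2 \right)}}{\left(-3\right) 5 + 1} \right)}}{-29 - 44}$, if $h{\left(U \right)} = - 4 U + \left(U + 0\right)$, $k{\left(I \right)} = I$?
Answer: $\frac{3}{511} \approx 0.0058708$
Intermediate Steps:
$h{\left(U \right)} = - 3 U$ ($h{\left(U \right)} = - 4 U + U = - 3 U$)
$\frac{h{\left(\frac{0}{-1} + \frac{k{\left(-2 \right)}}{\left(-3\right) 5 + 1} \right)}}{-29 - 44} = \frac{\left(-3\right) \left(\frac{0}{-1} - \frac{2}{\left(-3\right) 5 + 1}\right)}{-29 - 44} = \frac{\left(-3\right) \left(0 \left(-1\right) - \frac{2}{-15 + 1}\right)}{-73} = - \frac{\left(-3\right) \left(0 - \frac{2}{-14}\right)}{73} = - \frac{\left(-3\right) \left(0 - - \frac{1}{7}\right)}{73} = - \frac{\left(-3\right) \left(0 + \frac{1}{7}\right)}{73} = - \frac{\left(-3\right) \frac{1}{7}}{73} = \left(- \frac{1}{73}\right) \left(- \frac{3}{7}\right) = \frac{3}{511}$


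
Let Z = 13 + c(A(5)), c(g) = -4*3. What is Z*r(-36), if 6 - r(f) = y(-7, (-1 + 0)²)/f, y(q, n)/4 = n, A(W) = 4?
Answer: 55/9 ≈ 6.1111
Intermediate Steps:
c(g) = -12
y(q, n) = 4*n
Z = 1 (Z = 13 - 12 = 1)
r(f) = 6 - 4/f (r(f) = 6 - 4*(-1 + 0)²/f = 6 - 4*(-1)²/f = 6 - 4*1/f = 6 - 4/f)
Z*r(-36) = 1*(6 - 4/(-36)) = 1*(6 - 4*(-1/36)) = 1*(6 + ⅑) = 1*(55/9) = 55/9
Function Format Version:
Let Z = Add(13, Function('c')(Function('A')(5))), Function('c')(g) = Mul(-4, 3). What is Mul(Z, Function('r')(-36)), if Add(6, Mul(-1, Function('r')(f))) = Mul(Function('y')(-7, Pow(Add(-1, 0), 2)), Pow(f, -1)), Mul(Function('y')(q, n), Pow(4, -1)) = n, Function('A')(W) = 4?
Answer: Rational(55, 9) ≈ 6.1111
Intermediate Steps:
Function('c')(g) = -12
Function('y')(q, n) = Mul(4, n)
Z = 1 (Z = Add(13, -12) = 1)
Function('r')(f) = Add(6, Mul(-4, Pow(f, -1))) (Function('r')(f) = Add(6, Mul(-1, Mul(Mul(4, Pow(Add(-1, 0), 2)), Pow(f, -1)))) = Add(6, Mul(-1, Mul(Mul(4, Pow(-1, 2)), Pow(f, -1)))) = Add(6, Mul(-1, Mul(Mul(4, 1), Pow(f, -1)))) = Add(6, Mul(-1, Mul(4, Pow(f, -1)))) = Add(6, Mul(-4, Pow(f, -1))))
Mul(Z, Function('r')(-36)) = Mul(1, Add(6, Mul(-4, Pow(-36, -1)))) = Mul(1, Add(6, Mul(-4, Rational(-1, 36)))) = Mul(1, Add(6, Rational(1, 9))) = Mul(1, Rational(55, 9)) = Rational(55, 9)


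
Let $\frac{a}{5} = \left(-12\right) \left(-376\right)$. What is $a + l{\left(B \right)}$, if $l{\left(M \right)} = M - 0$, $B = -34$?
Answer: $22526$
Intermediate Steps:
$a = 22560$ ($a = 5 \left(\left(-12\right) \left(-376\right)\right) = 5 \cdot 4512 = 22560$)
$l{\left(M \right)} = M$ ($l{\left(M \right)} = M + 0 = M$)
$a + l{\left(B \right)} = 22560 - 34 = 22526$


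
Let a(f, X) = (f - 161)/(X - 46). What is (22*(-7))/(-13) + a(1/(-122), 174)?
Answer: 2149505/203008 ≈ 10.588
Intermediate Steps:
a(f, X) = (-161 + f)/(-46 + X)
(22*(-7))/(-13) + a(1/(-122), 174) = (22*(-7))/(-13) + (-161 + 1/(-122))/(-46 + 174) = -154*(-1/13) + (-161 - 1/122)/128 = 154/13 + (1/128)*(-19643/122) = 154/13 - 19643/15616 = 2149505/203008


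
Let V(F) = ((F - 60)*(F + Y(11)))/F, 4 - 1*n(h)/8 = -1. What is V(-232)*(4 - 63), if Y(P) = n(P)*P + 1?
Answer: -900163/58 ≈ -15520.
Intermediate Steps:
n(h) = 40 (n(h) = 32 - 8*(-1) = 32 + 8 = 40)
Y(P) = 1 + 40*P (Y(P) = 40*P + 1 = 1 + 40*P)
V(F) = (-60 + F)*(441 + F)/F (V(F) = ((F - 60)*(F + (1 + 40*11)))/F = ((-60 + F)*(F + (1 + 440)))/F = ((-60 + F)*(F + 441))/F = ((-60 + F)*(441 + F))/F = (-60 + F)*(441 + F)/F)
V(-232)*(4 - 63) = (381 - 232 - 26460/(-232))*(4 - 63) = (381 - 232 - 26460*(-1/232))*(-59) = (381 - 232 + 6615/58)*(-59) = (15257/58)*(-59) = -900163/58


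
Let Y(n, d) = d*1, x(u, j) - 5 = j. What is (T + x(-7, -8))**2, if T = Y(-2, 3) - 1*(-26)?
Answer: 676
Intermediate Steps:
x(u, j) = 5 + j
Y(n, d) = d
T = 29 (T = 3 - 1*(-26) = 3 + 26 = 29)
(T + x(-7, -8))**2 = (29 + (5 - 8))**2 = (29 - 3)**2 = 26**2 = 676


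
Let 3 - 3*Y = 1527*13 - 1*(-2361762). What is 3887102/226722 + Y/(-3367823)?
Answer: 228811367467/13164820107 ≈ 17.381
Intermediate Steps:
Y = -793870 (Y = 1 - (1527*13 - 1*(-2361762))/3 = 1 - (19851 + 2361762)/3 = 1 - 1/3*2381613 = 1 - 793871 = -793870)
3887102/226722 + Y/(-3367823) = 3887102/226722 - 793870/(-3367823) = 3887102*(1/226722) - 793870*(-1/3367823) = 67019/3909 + 793870/3367823 = 228811367467/13164820107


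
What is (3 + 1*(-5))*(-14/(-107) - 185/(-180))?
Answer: -4463/1926 ≈ -2.3172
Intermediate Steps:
(3 + 1*(-5))*(-14/(-107) - 185/(-180)) = (3 - 5)*(-14*(-1/107) - 185*(-1/180)) = -2*(14/107 + 37/36) = -2*4463/3852 = -4463/1926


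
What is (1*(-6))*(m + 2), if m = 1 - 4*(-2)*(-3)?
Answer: 126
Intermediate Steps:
m = -23 (m = 1 + 8*(-3) = 1 - 24 = -23)
(1*(-6))*(m + 2) = (1*(-6))*(-23 + 2) = -6*(-21) = 126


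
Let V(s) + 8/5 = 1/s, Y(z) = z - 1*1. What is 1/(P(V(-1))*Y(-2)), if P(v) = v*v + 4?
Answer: -25/807 ≈ -0.030979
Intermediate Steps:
Y(z) = -1 + z (Y(z) = z - 1 = -1 + z)
V(s) = -8/5 + 1/s
P(v) = 4 + v² (P(v) = v² + 4 = 4 + v²)
1/(P(V(-1))*Y(-2)) = 1/((4 + (-8/5 + 1/(-1))²)*(-1 - 2)) = 1/((4 + (-8/5 - 1)²)*(-3)) = 1/((4 + (-13/5)²)*(-3)) = 1/((4 + 169/25)*(-3)) = 1/((269/25)*(-3)) = 1/(-807/25) = -25/807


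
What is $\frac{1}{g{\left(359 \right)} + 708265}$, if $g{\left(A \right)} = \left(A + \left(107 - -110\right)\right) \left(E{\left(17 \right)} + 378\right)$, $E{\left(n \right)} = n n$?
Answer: $\frac{1}{1092457} \approx 9.1537 \cdot 10^{-7}$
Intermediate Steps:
$E{\left(n \right)} = n^{2}$
$g{\left(A \right)} = 144739 + 667 A$ ($g{\left(A \right)} = \left(A + \left(107 - -110\right)\right) \left(17^{2} + 378\right) = \left(A + \left(107 + 110\right)\right) \left(289 + 378\right) = \left(A + 217\right) 667 = \left(217 + A\right) 667 = 144739 + 667 A$)
$\frac{1}{g{\left(359 \right)} + 708265} = \frac{1}{\left(144739 + 667 \cdot 359\right) + 708265} = \frac{1}{\left(144739 + 239453\right) + 708265} = \frac{1}{384192 + 708265} = \frac{1}{1092457}$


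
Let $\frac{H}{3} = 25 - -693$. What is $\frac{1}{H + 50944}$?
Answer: $\frac{1}{53098} \approx 1.8833 \cdot 10^{-5}$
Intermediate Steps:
$H = 2154$ ($H = 3 \left(25 - -693\right) = 3 \left(25 + 693\right) = 3 \cdot 718 = 2154$)
$\frac{1}{H + 50944} = \frac{1}{2154 + 50944} = \frac{1}{53098}$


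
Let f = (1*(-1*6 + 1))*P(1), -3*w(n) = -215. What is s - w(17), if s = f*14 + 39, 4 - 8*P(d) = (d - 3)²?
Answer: -98/3 ≈ -32.667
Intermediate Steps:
w(n) = 215/3 (w(n) = -⅓*(-215) = 215/3)
P(d) = ½ - (-3 + d)²/8 (P(d) = ½ - (d - 3)²/8 = ½ - (-3 + d)²/8)
f = 0 (f = (1*(-1*6 + 1))*(½ - (-3 + 1)²/8) = (1*(-6 + 1))*(½ - ⅛*(-2)²) = (1*(-5))*(½ - ⅛*4) = -5*(½ - ½) = -5*0 = 0)
s = 39 (s = 0*14 + 39 = 0 + 39 = 39)
s - w(17) = 39 - 1*215/3 = 39 - 215/3 = -98/3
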